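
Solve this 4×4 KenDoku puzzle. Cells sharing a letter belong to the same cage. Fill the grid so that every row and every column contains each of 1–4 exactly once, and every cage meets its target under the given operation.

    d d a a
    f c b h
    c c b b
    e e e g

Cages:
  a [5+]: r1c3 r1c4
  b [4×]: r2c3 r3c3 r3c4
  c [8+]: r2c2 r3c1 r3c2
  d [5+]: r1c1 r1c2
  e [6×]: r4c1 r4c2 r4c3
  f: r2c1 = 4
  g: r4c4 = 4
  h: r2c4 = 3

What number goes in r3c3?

1

Cage f is given; hence r2c1 = 4.
Cage h is given, so r2c4 = 3.
Cage g is a single given cell, which forces r4c4 = 4.
Cage c has sum 8, so r3c2 = 4.
Row 3 already has 4, leaving r3c3 = 1.
Row 3 already has 1, leaving r3c4 = 2.
Cage a needs two cells with sum 5, leaving r1c3 = 4.
2 is placed in column 4, so r1c4 = 1.
The 3 cells of cage c must have sum 8, which forces r2c2 = 1.
1 is placed in column 3; hence r2c3 = 2.
Row 3 now contains 2, leaving r3c1 = 3.
2 is placed in column 3, leaving r4c3 = 3.
3 is placed in column 1, leaving r1c1 = 2.
Cage d needs two cells with sum 5, so r1c2 = 3.
Cage e needs product 6, leaving r4c1 = 1.
Row 4 already has 3; hence r4c2 = 2.
Filled in: 2 3 4 1 / 4 1 2 3 / 3 4 1 2 / 1 2 3 4.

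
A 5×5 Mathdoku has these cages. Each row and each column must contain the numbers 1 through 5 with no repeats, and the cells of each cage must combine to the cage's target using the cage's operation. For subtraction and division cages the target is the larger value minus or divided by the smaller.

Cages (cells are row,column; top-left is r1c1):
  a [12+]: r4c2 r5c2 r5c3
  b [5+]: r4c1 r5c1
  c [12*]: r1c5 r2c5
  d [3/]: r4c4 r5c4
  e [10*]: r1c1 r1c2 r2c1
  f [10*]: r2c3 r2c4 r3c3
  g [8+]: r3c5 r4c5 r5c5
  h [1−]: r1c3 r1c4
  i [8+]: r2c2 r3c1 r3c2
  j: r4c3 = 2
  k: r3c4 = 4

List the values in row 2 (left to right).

K is a freebie; hence r3c4 = 4.
J is a freebie, so r4c3 = 2.
Cage f has product 10, so r2c4 = 2.
The two cells of cage h must have difference 1, so r1c3 = 4.
Row 1 already has 4, which forces r1c5 = 3.
Column 5 already has 3, so r2c5 = 4.
Row 1 already has 3, which forces r1c4 = 5.
Cage e needs product 10, which forces r2c1 = 5.
Row 2 now contains 5, so r2c3 = 1.
Column 3 now contains 1, so r3c3 = 5.
Column 3 now contains 5, leaving r5c3 = 3.
Row 5 now contains 3, leaving r5c4 = 1.
Row 2 already has 1, leaving r2c2 = 3.
Cage i has sum 8; hence r3c1 = 3.
Cage i needs sum 8, which forces r3c2 = 2.
2 is placed in row 3, which forces r3c5 = 1.
Column 1 now contains 3, so r4c1 = 1.
Column 4 already has 1; hence r4c4 = 3.
Column 5 already has 1, leaving r4c5 = 5.
5 is placed in column 5, leaving r5c5 = 2.
1 is placed in column 1; hence r1c1 = 2.
2 is placed in column 2, which forces r1c2 = 1.
Row 4 already has 5, which forces r4c2 = 4.
2 is placed in row 5, which forces r5c1 = 4.
Cage a needs sum 12, so r5c2 = 5.
The full grid is 2 1 4 5 3 / 5 3 1 2 4 / 3 2 5 4 1 / 1 4 2 3 5 / 4 5 3 1 2.

5 3 1 2 4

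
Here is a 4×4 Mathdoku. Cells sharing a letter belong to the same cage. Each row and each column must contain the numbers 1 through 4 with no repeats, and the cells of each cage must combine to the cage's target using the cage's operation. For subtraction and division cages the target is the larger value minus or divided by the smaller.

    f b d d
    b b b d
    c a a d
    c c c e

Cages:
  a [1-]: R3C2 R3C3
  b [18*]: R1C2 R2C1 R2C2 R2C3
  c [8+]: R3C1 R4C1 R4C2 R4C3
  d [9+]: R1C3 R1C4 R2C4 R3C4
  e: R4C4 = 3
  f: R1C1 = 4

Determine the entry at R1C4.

1

Cage f is a single given cell, which forces R1C1 = 4.
Cage b needs product 18, so R1C2 = 3.
Cage e is a single given cell, so R4C4 = 3.
Cage d needs sum 9, which forces R1C3 = 2.
Cage d needs sum 9, leaving R1C4 = 1.
The 4 cells of cage c must have sum 8, leaving R3C1 = 1.
1 is placed in row 3, which forces R3C3 = 3.
The 4 cells of cage c must have sum 8, so R4C1 = 2.
2 is placed in column 1, leaving R2C1 = 3.
Cage b needs product 18, leaving R2C2 = 2.
3 is placed in column 3, so R2C3 = 1.
2 is placed in row 2, so R2C4 = 4.
Column 2 now contains 2; hence R3C2 = 4.
Column 4 now contains 4; hence R3C4 = 2.
4 is placed in column 2, leaving R4C2 = 1.
1 is placed in column 3; hence R4C3 = 4.
Completed grid: 4 3 2 1 / 3 2 1 4 / 1 4 3 2 / 2 1 4 3.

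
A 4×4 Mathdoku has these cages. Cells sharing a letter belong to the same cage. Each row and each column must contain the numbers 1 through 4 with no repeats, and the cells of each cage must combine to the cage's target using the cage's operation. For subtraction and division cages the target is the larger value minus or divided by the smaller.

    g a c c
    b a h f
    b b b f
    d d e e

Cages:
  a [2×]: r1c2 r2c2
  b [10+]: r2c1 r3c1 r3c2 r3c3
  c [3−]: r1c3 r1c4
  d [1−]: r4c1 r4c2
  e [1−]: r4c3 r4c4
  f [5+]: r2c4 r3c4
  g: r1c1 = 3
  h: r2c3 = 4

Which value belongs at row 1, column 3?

1

Cage g is a single given cell; hence r1c1 = 3.
Cage h is given, so r2c3 = 4.
4 is placed in column 3; hence r1c3 = 1.
Cage c's pair has difference 3, leaving r1c4 = 4.
1 is placed in row 1, leaving r1c2 = 2.
Cage a needs two cells with product 2; hence r2c2 = 1.
Column 2 already has 1; hence r4c2 = 3.
Row 4 now contains 3; hence r4c3 = 2.
Row 4 now contains 2, so r4c4 = 1.
Row 2 now contains 1, leaving r2c1 = 2.
Row 2 already has 2, leaving r2c4 = 3.
The 4 cells of cage b must have sum 10, leaving r3c1 = 1.
Column 2 now contains 3, leaving r3c2 = 4.
Column 3 already has 2; hence r3c3 = 3.
Column 4 already has 3, so r3c4 = 2.
Row 4 now contains 1, so r4c1 = 4.
The full grid is 3 2 1 4 / 2 1 4 3 / 1 4 3 2 / 4 3 2 1.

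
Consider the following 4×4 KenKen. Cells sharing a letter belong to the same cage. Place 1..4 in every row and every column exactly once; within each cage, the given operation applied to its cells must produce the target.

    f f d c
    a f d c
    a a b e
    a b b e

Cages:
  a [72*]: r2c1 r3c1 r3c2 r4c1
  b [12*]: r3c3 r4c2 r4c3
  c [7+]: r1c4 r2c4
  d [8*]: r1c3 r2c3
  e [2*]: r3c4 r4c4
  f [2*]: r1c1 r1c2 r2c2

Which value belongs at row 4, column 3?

3

The 3 cells of cage f must have product 2, leaving r1c1 = 1.
Cage f has product 2, so r1c2 = 2.
2 is placed in row 1, leaving r1c3 = 4.
4 is placed in row 1, which forces r1c4 = 3.
Cage f has product 2, so r2c2 = 1.
Column 3 now contains 4, so r2c3 = 2.
3 is placed in column 4, so r2c4 = 4.
The 4 cells of cage a must have product 72, leaving r3c2 = 3.
Row 3 already has 3; hence r3c3 = 1.
Row 3 now contains 1; hence r3c4 = 2.
3 is placed in column 2, which forces r4c2 = 4.
Column 3 already has 1; hence r4c3 = 3.
Column 4 now contains 2; hence r4c4 = 1.
Row 2 now contains 4, which forces r2c1 = 3.
Row 3 now contains 2, which forces r3c1 = 4.
Row 4 now contains 3, which forces r4c1 = 2.
Filled in: 1 2 4 3 / 3 1 2 4 / 4 3 1 2 / 2 4 3 1.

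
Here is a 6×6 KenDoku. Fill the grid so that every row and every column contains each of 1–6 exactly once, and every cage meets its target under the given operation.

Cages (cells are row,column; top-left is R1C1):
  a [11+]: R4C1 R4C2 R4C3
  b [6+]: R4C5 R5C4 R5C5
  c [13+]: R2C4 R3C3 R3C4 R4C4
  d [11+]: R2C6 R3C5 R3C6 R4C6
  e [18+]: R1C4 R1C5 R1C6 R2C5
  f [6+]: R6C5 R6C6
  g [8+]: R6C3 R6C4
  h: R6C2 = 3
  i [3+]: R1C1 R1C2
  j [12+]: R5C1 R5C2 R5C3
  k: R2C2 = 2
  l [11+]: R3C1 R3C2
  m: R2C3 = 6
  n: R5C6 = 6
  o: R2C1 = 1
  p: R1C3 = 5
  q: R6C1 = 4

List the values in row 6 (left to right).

Cage p is a single given cell, leaving R1C3 = 5.
O is a freebie; hence R2C1 = 1.
Cage k is given, leaving R2C2 = 2.
Cage m is a single given cell, so R2C3 = 6.
N is a freebie, so R5C6 = 6.
Cage q is given; hence R6C1 = 4.
Cage h is given, so R6C2 = 3.
3 is placed in row 6, so R6C3 = 2.
1 is placed in column 1, which forces R1C1 = 2.
Column 2 already has 2; hence R1C2 = 1.
The 4 cells of cage e must have sum 18, leaving R2C5 = 5.
Column 1 already has 2; hence R4C1 = 6.
The two cells of cage g must have sum 8, which forces R6C4 = 6.
Column 5 already has 5, which forces R6C5 = 1.
1 is placed in row 6, so R6C6 = 5.
Cage e needs sum 18, leaving R1C5 = 6.
6 is placed in column 1, so R3C1 = 5.
The two cells of cage l must have sum 11, leaving R3C2 = 6.
Cage a has sum 11; hence R4C2 = 4.
Cage a has sum 11; hence R4C3 = 1.
Column 1 already has 5, so R5C1 = 3.
Column 2 now contains 4, leaving R5C2 = 5.
Row 5 already has 3, which forces R5C3 = 4.
The 3 cells of cage b must have sum 6, which forces R5C4 = 1.
Row 5 already has 3, which forces R5C5 = 2.
Cage c has sum 13, leaving R2C4 = 3.
Cage d has sum 11; hence R2C6 = 4.
Column 3 now contains 4, leaving R3C3 = 3.
Cage c has sum 13, which forces R3C4 = 2.
Row 3 already has 3, leaving R3C5 = 4.
Cage d has sum 11, so R3C6 = 1.
Cage c needs sum 13, so R4C4 = 5.
2 is placed in column 5, so R4C5 = 3.
Row 4 already has 3, which forces R4C6 = 2.
Column 4 already has 3, leaving R1C4 = 4.
Column 6 already has 4, leaving R1C6 = 3.
Completed grid: 2 1 5 4 6 3 / 1 2 6 3 5 4 / 5 6 3 2 4 1 / 6 4 1 5 3 2 / 3 5 4 1 2 6 / 4 3 2 6 1 5.

4 3 2 6 1 5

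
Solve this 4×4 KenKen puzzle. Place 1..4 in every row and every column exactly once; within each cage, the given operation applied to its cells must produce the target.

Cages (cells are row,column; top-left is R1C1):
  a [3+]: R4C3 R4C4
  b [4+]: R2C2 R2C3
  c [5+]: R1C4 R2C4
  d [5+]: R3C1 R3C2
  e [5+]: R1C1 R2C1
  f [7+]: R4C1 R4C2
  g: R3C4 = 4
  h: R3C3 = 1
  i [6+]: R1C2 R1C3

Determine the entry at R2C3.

3

Cage h is a single given cell; hence R3C3 = 1.
Cage g is a single given cell, leaving R3C4 = 4.
Column 3 now contains 1; hence R4C3 = 2.
Row 4 already has 2, which forces R4C4 = 1.
Cage i needs two cells with sum 6, leaving R1C2 = 2.
Column 3 already has 2, which forces R1C3 = 4.
Row 1 already has 2, so R1C4 = 3.
Cage b needs two cells with sum 4, leaving R2C2 = 1.
Column 3 now contains 1, so R2C3 = 3.
3 is placed in column 4, which forces R2C4 = 2.
Column 2 now contains 2, which forces R3C2 = 3.
Column 2 now contains 3; hence R4C2 = 4.
Row 1 already has 3; hence R1C1 = 1.
Row 2 already has 2, so R2C1 = 4.
Row 3 now contains 3, so R3C1 = 2.
Row 4 now contains 4, so R4C1 = 3.
Filled in: 1 2 4 3 / 4 1 3 2 / 2 3 1 4 / 3 4 2 1.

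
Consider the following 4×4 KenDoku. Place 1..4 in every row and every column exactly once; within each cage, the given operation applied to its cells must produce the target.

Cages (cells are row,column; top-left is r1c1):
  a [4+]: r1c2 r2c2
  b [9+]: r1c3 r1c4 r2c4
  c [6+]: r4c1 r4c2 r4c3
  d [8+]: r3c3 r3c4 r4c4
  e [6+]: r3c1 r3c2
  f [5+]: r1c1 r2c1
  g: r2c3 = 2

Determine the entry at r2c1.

4

G is a freebie, which forces r2c3 = 2.
The only place for 4 in row 4 is r4c4.
Cage b needs sum 9, leaving r1c3 = 4.
Cage b needs sum 9; hence r1c4 = 2.
Column 4 now contains 4, leaving r2c4 = 3.
Column 4 now contains 3, which forces r3c4 = 1.
Row 1 already has 2, so r1c1 = 1.
Cage a's pair has sum 4, so r1c2 = 3.
Cage f needs two cells with sum 5, so r2c1 = 4.
3 is placed in row 2, which forces r2c2 = 1.
4 is placed in column 1, leaving r3c1 = 2.
Row 3 already has 2, leaving r3c2 = 4.
Row 3 already has 1; hence r3c3 = 3.
Column 1 now contains 2, so r4c1 = 3.
1 is placed in column 2, so r4c2 = 2.
3 is placed in column 3, so r4c3 = 1.
Filled in: 1 3 4 2 / 4 1 2 3 / 2 4 3 1 / 3 2 1 4.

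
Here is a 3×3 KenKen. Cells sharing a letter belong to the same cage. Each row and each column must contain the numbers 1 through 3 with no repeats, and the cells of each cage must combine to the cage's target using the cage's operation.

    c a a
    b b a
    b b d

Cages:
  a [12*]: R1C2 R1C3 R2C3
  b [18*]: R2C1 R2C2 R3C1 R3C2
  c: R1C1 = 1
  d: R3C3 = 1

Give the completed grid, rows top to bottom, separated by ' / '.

1 2 3 / 3 1 2 / 2 3 1

Cage c is a single given cell, leaving R1C1 = 1.
Cage a needs product 12, leaving R1C2 = 2.
Cage a has product 12, leaving R1C3 = 3.
Cage a needs product 12, leaving R2C3 = 2.
D is a freebie, which forces R3C3 = 1.
Row 2 already has 2, leaving R2C1 = 3.
Cage b needs product 18, so R2C2 = 1.
The 4 cells of cage b must have product 18, leaving R3C1 = 2.
1 is placed in row 3, leaving R3C2 = 3.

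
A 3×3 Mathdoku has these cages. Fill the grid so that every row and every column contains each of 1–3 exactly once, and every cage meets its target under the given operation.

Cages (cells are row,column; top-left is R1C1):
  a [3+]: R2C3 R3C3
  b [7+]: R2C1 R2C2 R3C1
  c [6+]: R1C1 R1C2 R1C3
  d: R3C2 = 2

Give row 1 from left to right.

Cage d is a single given cell; hence R3C2 = 2.
Row 3 now contains 2, so R3C3 = 1.
The 3 cells of cage b must have sum 7, so R2C1 = 1.
Column 2 now contains 2; hence R2C2 = 3.
1 is placed in column 3, which forces R2C3 = 2.
Row 3 now contains 2, leaving R3C1 = 3.
Column 1 now contains 3, which forces R1C1 = 2.
3 is placed in column 2, so R1C2 = 1.
Column 3 now contains 2, so R1C3 = 3.
The full grid is 2 1 3 / 1 3 2 / 3 2 1.

2 1 3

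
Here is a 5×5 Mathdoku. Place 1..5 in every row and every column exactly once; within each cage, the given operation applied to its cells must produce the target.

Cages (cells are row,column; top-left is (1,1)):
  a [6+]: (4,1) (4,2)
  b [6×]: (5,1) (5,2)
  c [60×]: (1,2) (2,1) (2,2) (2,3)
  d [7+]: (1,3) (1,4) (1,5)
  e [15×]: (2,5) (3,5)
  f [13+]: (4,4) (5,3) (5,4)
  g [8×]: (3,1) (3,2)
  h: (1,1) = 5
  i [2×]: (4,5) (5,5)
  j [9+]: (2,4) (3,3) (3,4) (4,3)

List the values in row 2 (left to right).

4 1 5 2 3

H is a freebie, which forces (1,1) = 5.
In row 1, 3 can only go at (1,2), so (1,2) = 3.
Cage b's pair has product 6, so (5,1) = 3.
3 is placed in column 2; hence (5,2) = 2.
Row 5 now contains 3, leaving (5,4) = 5.
Row 5 now contains 2, leaving (5,5) = 1.
Cage g's pair has product 8; hence (3,1) = 2.
2 is placed in column 2, leaving (3,2) = 4.
2 is placed in column 1, so (4,1) = 1.
Column 2 already has 4, which forces (4,2) = 5.
5 is placed in column 4, leaving (4,4) = 4.
1 is placed in column 5, which forces (4,5) = 2.
5 is placed in row 5; hence (5,3) = 4.
Column 5 now contains 2, leaving (1,5) = 4.
1 is placed in column 1; hence (2,1) = 4.
Column 2 already has 5; hence (2,2) = 1.
The 4 cells of cage c must have product 60, leaving (2,3) = 5.
Cage j has sum 9, so (2,4) = 2.
5 is placed in row 2, leaving (2,5) = 3.
The 4 cells of cage j must have sum 9; hence (3,3) = 1.
Cage j has sum 9; hence (3,4) = 3.
3 is placed in column 5, which forces (3,5) = 5.
2 is placed in row 4; hence (4,3) = 3.
1 is placed in column 3, so (1,3) = 2.
Column 4 now contains 2, so (1,4) = 1.
The full grid is 5 3 2 1 4 / 4 1 5 2 3 / 2 4 1 3 5 / 1 5 3 4 2 / 3 2 4 5 1.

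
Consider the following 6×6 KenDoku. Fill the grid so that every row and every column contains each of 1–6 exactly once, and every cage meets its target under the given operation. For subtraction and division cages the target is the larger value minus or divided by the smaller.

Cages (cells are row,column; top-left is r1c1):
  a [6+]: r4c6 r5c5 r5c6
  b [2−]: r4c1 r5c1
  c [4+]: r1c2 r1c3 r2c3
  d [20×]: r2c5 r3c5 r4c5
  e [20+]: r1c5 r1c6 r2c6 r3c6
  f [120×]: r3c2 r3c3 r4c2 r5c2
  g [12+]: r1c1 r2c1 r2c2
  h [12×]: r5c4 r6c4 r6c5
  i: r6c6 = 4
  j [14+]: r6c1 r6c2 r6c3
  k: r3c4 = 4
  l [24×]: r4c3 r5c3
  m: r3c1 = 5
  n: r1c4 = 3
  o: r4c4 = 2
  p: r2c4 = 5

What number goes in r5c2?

The 3 cells of cage c must have sum 4, leaving r1c2 = 1.
Cage c has sum 4, leaving r1c3 = 2.
Cage n is given, leaving r1c4 = 3.
Cage c needs sum 4; hence r2c3 = 1.
Cage p is given; hence r2c4 = 5.
Row 2 now contains 5, leaving r2c5 = 4.
Cage m is a single given cell, which forces r3c1 = 5.
Cage k is a single given cell; hence r3c4 = 4.
Row 3 already has 5, leaving r3c5 = 1.
O is a freebie, leaving r4c4 = 2.
1 is placed in column 5, so r4c5 = 5.
Cage i is a single given cell; hence r6c6 = 4.
Cage g needs sum 12, so r1c1 = 4.
5 is placed in column 5, leaving r1c5 = 6.
The 4 cells of cage e must have sum 20; hence r1c6 = 5.
Cage f has product 120, which forces r3c2 = 2.
Cage f has product 120, leaving r3c3 = 3.
3 is placed in row 3, which forces r3c6 = 6.
The 4 cells of cage f must have product 120, so r4c2 = 4.
Row 4 now contains 4; hence r4c3 = 6.
Cage f has product 120, leaving r5c2 = 5.
Column 3 now contains 6; hence r5c3 = 4.
Column 3 now contains 6, which forces r6c3 = 5.
Cage h has product 12, which forces r6c5 = 2.
Cage g needs sum 12, so r2c1 = 2.
2 is placed in column 2, so r2c2 = 6.
6 is placed in column 6; hence r2c6 = 3.
The 3 cells of cage a must have sum 6, which forces r4c6 = 1.
Column 5 now contains 2, leaving r5c5 = 3.
The 3 cells of cage a must have sum 6, leaving r5c6 = 2.
6 is placed in column 2, leaving r6c2 = 3.
Row 4 now contains 1; hence r4c1 = 3.
3 is placed in row 5, so r5c1 = 1.
Row 5 now contains 1, leaving r5c4 = 6.
Row 6 now contains 3, leaving r6c1 = 6.
6 is placed in column 4; hence r6c4 = 1.
Completed grid: 4 1 2 3 6 5 / 2 6 1 5 4 3 / 5 2 3 4 1 6 / 3 4 6 2 5 1 / 1 5 4 6 3 2 / 6 3 5 1 2 4.

5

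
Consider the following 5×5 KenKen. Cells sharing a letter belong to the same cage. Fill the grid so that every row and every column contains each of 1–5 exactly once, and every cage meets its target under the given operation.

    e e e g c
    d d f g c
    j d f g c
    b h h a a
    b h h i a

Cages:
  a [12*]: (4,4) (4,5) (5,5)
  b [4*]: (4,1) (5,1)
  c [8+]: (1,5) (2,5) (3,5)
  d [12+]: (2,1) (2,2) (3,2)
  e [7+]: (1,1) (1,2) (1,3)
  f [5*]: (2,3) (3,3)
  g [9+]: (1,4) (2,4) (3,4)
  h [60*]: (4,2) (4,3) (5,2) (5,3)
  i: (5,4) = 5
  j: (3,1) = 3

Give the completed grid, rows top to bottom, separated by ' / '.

J is a freebie, which forces (3,1) = 3.
I is a freebie, which forces (5,4) = 5.
In row 1, 5 can only go at (1,5), so (1,5) = 5.
Row 1 needs a 3, and only (1,4) is open for it.
Row 2 needs a 3, and only (2,2) is open for it.
Column 1 needs a 2, and only (1,1) is open for it.
The only place for 5 in column 1 is (2,1).
5 is placed in row 2, so (2,3) = 1.
1 is placed in row 2; hence (2,5) = 2.
Cage d has sum 12, which forces (3,2) = 4.
Cage f needs two cells with product 5, leaving (3,3) = 5.
4 is placed in row 3, which forces (3,4) = 2.
Column 5 now contains 2; hence (3,5) = 1.
Column 2 already has 4, which forces (1,2) = 1.
1 is placed in column 3, leaving (1,3) = 4.
2 is placed in row 2; hence (2,4) = 4.
Cage h has product 60, which forces (4,2) = 5.
The 3 cells of cage a must have product 12, so (4,4) = 1.
1 is placed in column 2; hence (5,2) = 2.
Column 3 already has 4, leaving (5,3) = 3.
Row 5 now contains 3, which forces (5,5) = 4.
Row 4 already has 1; hence (4,1) = 4.
Column 3 now contains 3, so (4,3) = 2.
Column 5 now contains 4, leaving (4,5) = 3.
4 is placed in row 5, which forces (5,1) = 1.

2 1 4 3 5 / 5 3 1 4 2 / 3 4 5 2 1 / 4 5 2 1 3 / 1 2 3 5 4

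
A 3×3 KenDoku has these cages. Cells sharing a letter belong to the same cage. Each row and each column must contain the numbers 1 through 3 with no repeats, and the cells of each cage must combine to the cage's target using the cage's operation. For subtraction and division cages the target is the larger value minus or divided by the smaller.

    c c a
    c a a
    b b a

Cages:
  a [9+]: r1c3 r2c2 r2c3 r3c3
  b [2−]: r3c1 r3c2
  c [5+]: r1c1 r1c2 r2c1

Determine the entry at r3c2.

The 4 cells of cage a must have sum 9, which forces r2c2 = 3.
3 is placed in column 2, leaving r3c2 = 1.
Cage c has sum 5; hence r1c1 = 1.
Column 2 already has 1, leaving r1c2 = 2.
Row 1 already has 2, leaving r1c3 = 3.
The 3 cells of cage c must have sum 5, leaving r2c1 = 2.
Row 2 now contains 2, which forces r2c3 = 1.
Row 3 already has 1, leaving r3c1 = 3.
Column 3 now contains 3; hence r3c3 = 2.
Filled in: 1 2 3 / 2 3 1 / 3 1 2.

1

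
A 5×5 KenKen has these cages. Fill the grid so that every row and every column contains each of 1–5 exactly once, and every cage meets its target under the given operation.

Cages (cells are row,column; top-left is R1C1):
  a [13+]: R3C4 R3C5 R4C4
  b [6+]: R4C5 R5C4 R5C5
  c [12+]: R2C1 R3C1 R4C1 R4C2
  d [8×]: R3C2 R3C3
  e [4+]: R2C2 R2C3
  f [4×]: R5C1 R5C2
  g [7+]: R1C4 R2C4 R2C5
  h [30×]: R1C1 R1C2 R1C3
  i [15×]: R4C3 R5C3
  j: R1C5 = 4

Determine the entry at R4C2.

4

Cage j is given, which forces R1C5 = 4.
4 is placed in column 5, so R3C5 = 5.
Row 3 now contains 5, which forces R3C4 = 3.
Cage a has sum 13, leaving R4C4 = 5.
Cage g needs sum 7; hence R2C4 = 4.
5 is placed in row 4, which forces R4C3 = 3.
Cage i's pair has product 15, which forces R5C3 = 5.
Column 3 now contains 5; hence R1C3 = 2.
Row 1 already has 2, which forces R1C4 = 1.
The two cells of cage e must have sum 4, so R2C2 = 3.
Column 3 now contains 3; hence R2C3 = 1.
Row 2 already has 1, leaving R2C5 = 2.
Column 3 now contains 2, leaving R3C3 = 4.
2 is placed in column 5, so R4C5 = 1.
Column 4 now contains 1, so R5C4 = 2.
Cage b needs sum 6, which forces R5C5 = 3.
Cage h needs product 30, which forces R1C1 = 3.
Column 2 now contains 3, which forces R1C2 = 5.
3 is placed in row 2; hence R2C1 = 5.
Cage c needs sum 12, which forces R3C1 = 1.
Row 3 already has 4, leaving R3C2 = 2.
Column 2 already has 2, so R4C2 = 4.
1 is placed in column 1, leaving R5C1 = 4.
4 is placed in column 2, leaving R5C2 = 1.
Row 4 already has 4, leaving R4C1 = 2.
The full grid is 3 5 2 1 4 / 5 3 1 4 2 / 1 2 4 3 5 / 2 4 3 5 1 / 4 1 5 2 3.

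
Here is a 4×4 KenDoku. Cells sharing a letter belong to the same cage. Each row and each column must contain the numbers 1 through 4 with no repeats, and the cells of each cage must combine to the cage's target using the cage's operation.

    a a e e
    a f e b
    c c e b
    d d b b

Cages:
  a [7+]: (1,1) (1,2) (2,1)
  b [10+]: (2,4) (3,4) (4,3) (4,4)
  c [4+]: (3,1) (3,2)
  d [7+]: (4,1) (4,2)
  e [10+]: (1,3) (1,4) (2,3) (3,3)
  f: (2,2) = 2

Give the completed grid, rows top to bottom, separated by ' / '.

2 4 3 1 / 1 2 4 3 / 3 1 2 4 / 4 3 1 2

Cage f is a single given cell, so (2,2) = 2.
Column 1 needs a 2, and only (1,1) is open for it.
Cage e has sum 10, so (3,3) = 2.
Cage b has sum 10, which forces (4,4) = 2.
In row 3, 4 can only go at (3,4), so (3,4) = 4.
In row 4, 1 can only go at (4,3), so (4,3) = 1.
The 4 cells of cage e must have sum 10; hence (1,4) = 1.
The 4 cells of cage b must have sum 10, which forces (2,4) = 3.
Row 1 already has 1, leaving (1,2) = 4.
The 4 cells of cage e must have sum 10; hence (1,3) = 3.
Cage a needs sum 7; hence (2,1) = 1.
3 is placed in row 2, so (2,3) = 4.
Column 1 now contains 1, leaving (3,1) = 3.
3 is placed in row 3, leaving (3,2) = 1.
3 is placed in column 1, leaving (4,1) = 4.
4 is placed in column 2, which forces (4,2) = 3.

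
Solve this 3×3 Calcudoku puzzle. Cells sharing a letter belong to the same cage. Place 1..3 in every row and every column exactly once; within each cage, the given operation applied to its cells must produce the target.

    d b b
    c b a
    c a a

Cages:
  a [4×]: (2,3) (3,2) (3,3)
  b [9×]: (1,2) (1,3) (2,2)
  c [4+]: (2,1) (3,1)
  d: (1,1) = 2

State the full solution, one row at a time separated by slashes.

2 1 3 / 1 3 2 / 3 2 1

D is a freebie, leaving (1,1) = 2.
Cage b has product 9, leaving (1,2) = 1.
Cage b has product 9, so (1,3) = 3.
Cage b has product 9, so (2,2) = 3.
Cage a needs product 4, leaving (2,3) = 2.
Cage a needs product 4, which forces (3,2) = 2.
The 3 cells of cage a must have product 4, so (3,3) = 1.
3 is placed in row 2, which forces (2,1) = 1.
Row 3 already has 1, leaving (3,1) = 3.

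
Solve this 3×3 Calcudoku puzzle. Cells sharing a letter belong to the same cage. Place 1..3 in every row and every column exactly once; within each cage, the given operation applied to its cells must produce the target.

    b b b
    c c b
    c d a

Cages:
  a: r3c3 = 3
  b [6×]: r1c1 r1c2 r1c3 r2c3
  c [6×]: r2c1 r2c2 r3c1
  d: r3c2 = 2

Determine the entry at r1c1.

3

Cage b needs product 6, leaving r2c3 = 1.
Cage d is a single given cell, leaving r3c2 = 2.
A is a freebie, leaving r3c3 = 3.
Column 3 already has 3, which forces r1c3 = 2.
Cage c needs product 6; hence r2c1 = 2.
2 is placed in column 2, so r2c2 = 3.
3 is placed in row 3; hence r3c1 = 1.
1 is placed in column 1; hence r1c1 = 3.
3 is placed in column 2; hence r1c2 = 1.
Completed grid: 3 1 2 / 2 3 1 / 1 2 3.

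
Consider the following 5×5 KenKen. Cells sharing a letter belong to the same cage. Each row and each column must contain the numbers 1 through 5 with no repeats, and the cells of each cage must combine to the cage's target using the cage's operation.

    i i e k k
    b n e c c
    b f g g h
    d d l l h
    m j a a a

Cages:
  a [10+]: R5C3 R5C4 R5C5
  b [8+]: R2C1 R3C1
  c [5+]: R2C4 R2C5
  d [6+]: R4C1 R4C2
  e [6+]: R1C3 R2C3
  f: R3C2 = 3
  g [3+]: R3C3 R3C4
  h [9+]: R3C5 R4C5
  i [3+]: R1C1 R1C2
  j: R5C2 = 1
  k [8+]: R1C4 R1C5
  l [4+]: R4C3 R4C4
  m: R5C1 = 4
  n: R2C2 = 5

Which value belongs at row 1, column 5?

3

Cage n is given, which forces R2C2 = 5.
Cage f is given, so R3C2 = 3.
Cage m is given, so R5C1 = 4.
Cage j is given, which forces R5C2 = 1.
The two cells of cage i must have sum 3, leaving R1C1 = 1.
Column 2 already has 1; hence R1C2 = 2.
Row 2 already has 5, which forces R2C1 = 3.
3 is placed in row 3, which forces R3C1 = 5.
Row 3 already has 5, which forces R3C5 = 4.
The two cells of cage d must have sum 6, so R4C1 = 2.
Cage d needs two cells with sum 6, so R4C2 = 4.
4 is placed in column 5, leaving R4C5 = 5.
Cage k needs two cells with sum 8, so R1C4 = 5.
Column 5 already has 5; hence R1C5 = 3.
Cage c's pair has sum 5; hence R2C4 = 4.
Cage c needs two cells with sum 5, so R2C5 = 1.
3 is placed in column 5; hence R5C5 = 2.
5 is placed in row 1; hence R1C3 = 4.
Row 2 already has 1, leaving R2C3 = 2.
Column 3 already has 2, so R3C3 = 1.
Row 3 now contains 1, which forces R3C4 = 2.
Column 3 already has 1, leaving R4C3 = 3.
Row 4 now contains 3, leaving R4C4 = 1.
The 3 cells of cage a must have sum 10, so R5C3 = 5.
Row 5 now contains 2, leaving R5C4 = 3.
Filled in: 1 2 4 5 3 / 3 5 2 4 1 / 5 3 1 2 4 / 2 4 3 1 5 / 4 1 5 3 2.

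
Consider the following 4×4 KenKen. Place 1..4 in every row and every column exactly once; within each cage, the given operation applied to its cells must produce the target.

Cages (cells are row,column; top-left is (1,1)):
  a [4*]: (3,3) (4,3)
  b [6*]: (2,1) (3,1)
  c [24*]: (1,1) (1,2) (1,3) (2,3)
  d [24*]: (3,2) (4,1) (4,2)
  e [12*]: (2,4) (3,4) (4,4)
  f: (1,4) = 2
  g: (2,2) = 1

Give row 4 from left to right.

Cage f is given, so (1,4) = 2.
Cage g is a single given cell, so (2,2) = 1.
Cage c has product 24, leaving (2,3) = 2.
Row 2 now contains 2, so (2,1) = 3.
Row 2 now contains 3; hence (2,4) = 4.
Cage b's pair has product 6, so (3,1) = 2.
Column 1 already has 2, so (4,1) = 4.
4 is placed in row 4, leaving (4,3) = 1.
Row 4 now contains 1, so (4,4) = 3.
4 is placed in column 1, so (1,1) = 1.
Cage d needs product 24; hence (3,2) = 3.
1 is placed in column 3; hence (3,3) = 4.
3 is placed in column 4, which forces (3,4) = 1.
Row 4 already has 3, which forces (4,2) = 2.
Column 2 now contains 3; hence (1,2) = 4.
4 is placed in column 3, leaving (1,3) = 3.
Filled in: 1 4 3 2 / 3 1 2 4 / 2 3 4 1 / 4 2 1 3.

4 2 1 3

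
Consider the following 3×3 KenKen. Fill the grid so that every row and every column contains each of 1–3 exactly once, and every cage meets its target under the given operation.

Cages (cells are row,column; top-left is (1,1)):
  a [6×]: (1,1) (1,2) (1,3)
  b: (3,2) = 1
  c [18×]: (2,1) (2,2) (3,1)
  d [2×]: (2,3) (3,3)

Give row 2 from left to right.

2 3 1

The 3 cells of cage c must have product 18, leaving (2,1) = 2.
Cage c needs product 18, leaving (2,2) = 3.
Row 2 now contains 2, leaving (2,3) = 1.
The 3 cells of cage c must have product 18; hence (3,1) = 3.
Cage b is given; hence (3,2) = 1.
1 is placed in column 3; hence (3,3) = 2.
Column 1 now contains 3, leaving (1,1) = 1.
Column 2 already has 1, leaving (1,2) = 2.
2 is placed in column 3, leaving (1,3) = 3.
Filled in: 1 2 3 / 2 3 1 / 3 1 2.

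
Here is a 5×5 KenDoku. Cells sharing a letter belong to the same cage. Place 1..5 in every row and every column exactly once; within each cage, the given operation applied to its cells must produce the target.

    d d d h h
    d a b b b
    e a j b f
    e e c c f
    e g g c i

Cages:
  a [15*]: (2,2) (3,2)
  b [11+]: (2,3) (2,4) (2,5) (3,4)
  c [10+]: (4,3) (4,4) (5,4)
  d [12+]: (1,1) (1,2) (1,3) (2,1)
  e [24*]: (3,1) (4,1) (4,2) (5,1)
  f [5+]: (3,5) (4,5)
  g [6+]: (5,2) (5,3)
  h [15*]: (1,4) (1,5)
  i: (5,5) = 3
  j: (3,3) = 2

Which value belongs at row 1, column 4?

Cage j is given, leaving (3,3) = 2.
I is a freebie, leaving (5,5) = 3.
Cage h's pair has product 15, so (1,4) = 3.
Column 5 now contains 3, leaving (1,5) = 5.
Cage d needs sum 12, which forces (2,1) = 5.
5 is placed in row 2; hence (2,2) = 3.
Column 2 already has 3, which forces (3,2) = 5.
Cage b has sum 11, leaving (3,4) = 4.
4 is placed in row 3, leaving (3,5) = 1.
1 is placed in column 5, which forces (4,5) = 4.
The 4 cells of cage b must have sum 11, so (2,3) = 4.
The 4 cells of cage b must have sum 11, leaving (2,4) = 1.
4 is placed in column 5, which forces (2,5) = 2.
Row 3 already has 1, so (3,1) = 3.
Cage c needs sum 10, leaving (4,3) = 3.
The 4 cells of cage e must have product 24; hence (5,1) = 4.
Column 3 now contains 4, which forces (5,3) = 5.
Row 5 now contains 5, leaving (5,4) = 2.
Cage d needs sum 12; hence (1,1) = 2.
The 4 cells of cage d must have sum 12; hence (1,2) = 4.
Column 3 now contains 4, leaving (1,3) = 1.
Column 1 already has 2, which forces (4,1) = 1.
Row 4 now contains 1, leaving (4,2) = 2.
Column 4 already has 2, which forces (4,4) = 5.
2 is placed in row 5, which forces (5,2) = 1.
The full grid is 2 4 1 3 5 / 5 3 4 1 2 / 3 5 2 4 1 / 1 2 3 5 4 / 4 1 5 2 3.

3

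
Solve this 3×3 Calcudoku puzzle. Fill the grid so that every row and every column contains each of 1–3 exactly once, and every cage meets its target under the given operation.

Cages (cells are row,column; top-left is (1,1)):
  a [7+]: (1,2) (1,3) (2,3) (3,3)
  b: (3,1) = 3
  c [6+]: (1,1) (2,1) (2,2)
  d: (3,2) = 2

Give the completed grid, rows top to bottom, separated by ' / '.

Cage a needs sum 7, leaving (1,2) = 1.
Cage b is given, so (3,1) = 3.
D is a freebie, so (3,2) = 2.
Row 3 now contains 2, which forces (3,3) = 1.
Column 1 already has 3; hence (1,1) = 2.
Row 1 already has 2, so (1,3) = 3.
Cage c needs sum 6, so (2,1) = 1.
Column 2 already has 2, which forces (2,2) = 3.
Column 3 now contains 3; hence (2,3) = 2.

2 1 3 / 1 3 2 / 3 2 1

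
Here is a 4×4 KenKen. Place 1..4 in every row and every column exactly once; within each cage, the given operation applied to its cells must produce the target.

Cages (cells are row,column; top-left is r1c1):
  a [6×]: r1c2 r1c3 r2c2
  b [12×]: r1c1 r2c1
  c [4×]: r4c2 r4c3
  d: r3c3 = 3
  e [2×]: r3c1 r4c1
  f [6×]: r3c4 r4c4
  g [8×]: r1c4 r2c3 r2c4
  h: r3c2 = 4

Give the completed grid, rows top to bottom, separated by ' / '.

3 2 1 4 / 4 3 2 1 / 1 4 3 2 / 2 1 4 3

Cage h is given, which forces r3c2 = 4.
D is a freebie, leaving r3c3 = 3.
Row 3 already has 3, which forces r3c4 = 2.
Column 2 already has 4, so r4c2 = 1.
Row 4 already has 1, leaving r4c3 = 4.
Column 4 now contains 2, which forces r4c4 = 3.
Cage a has product 6, leaving r1c3 = 1.
1 is placed in row 1, leaving r1c4 = 4.
Cage g has product 8, leaving r2c3 = 2.
Column 4 now contains 4, so r2c4 = 1.
Row 3 now contains 2; hence r3c1 = 1.
Row 4 already has 1, which forces r4c1 = 2.
4 is placed in row 1; hence r1c1 = 3.
Cage a needs product 6, which forces r1c2 = 2.
Cage b needs two cells with product 12, which forces r2c1 = 4.
Row 2 now contains 2, so r2c2 = 3.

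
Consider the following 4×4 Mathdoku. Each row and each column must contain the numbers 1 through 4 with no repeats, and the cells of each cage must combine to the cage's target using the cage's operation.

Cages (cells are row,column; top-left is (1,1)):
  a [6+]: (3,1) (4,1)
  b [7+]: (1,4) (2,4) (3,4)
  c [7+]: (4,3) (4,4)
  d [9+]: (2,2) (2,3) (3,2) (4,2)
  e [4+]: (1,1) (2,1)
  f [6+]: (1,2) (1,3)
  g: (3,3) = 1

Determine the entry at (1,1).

3

Cage g is given, leaving (3,3) = 1.
The only place for 3 in row 1 is (1,1).
Column 1 already has 3, so (2,1) = 1.
The 3 cells of cage b must have sum 7; hence (1,4) = 1.
Cage d needs sum 9, which forces (4,2) = 1.
Row 2 needs a 3, and only (2,3) is open for it.
Cage d has sum 9, leaving (2,2) = 2.
Row 2 already has 2, which forces (2,4) = 4.
Cage d needs sum 9; hence (3,2) = 3.
Column 4 already has 4, which forces (3,4) = 2.
Column 3 already has 3, so (4,3) = 4.
Cage c needs two cells with sum 7, so (4,4) = 3.
Column 2 already has 2; hence (1,2) = 4.
Column 3 already has 4, which forces (1,3) = 2.
2 is placed in row 3, leaving (3,1) = 4.
4 is placed in row 4, leaving (4,1) = 2.
Filled in: 3 4 2 1 / 1 2 3 4 / 4 3 1 2 / 2 1 4 3.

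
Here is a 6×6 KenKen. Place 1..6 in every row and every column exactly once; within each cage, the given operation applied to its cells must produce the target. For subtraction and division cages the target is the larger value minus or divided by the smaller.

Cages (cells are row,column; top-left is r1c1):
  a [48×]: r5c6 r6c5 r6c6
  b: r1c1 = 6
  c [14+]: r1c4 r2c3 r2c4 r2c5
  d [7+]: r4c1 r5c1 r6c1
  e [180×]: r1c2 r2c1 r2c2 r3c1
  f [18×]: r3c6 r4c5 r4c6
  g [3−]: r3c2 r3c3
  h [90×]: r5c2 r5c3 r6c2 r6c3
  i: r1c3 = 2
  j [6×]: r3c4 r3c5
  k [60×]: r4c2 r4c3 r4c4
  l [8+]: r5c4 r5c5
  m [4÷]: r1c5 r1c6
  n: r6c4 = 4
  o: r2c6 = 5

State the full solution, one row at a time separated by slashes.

Cage b is a single given cell, so r1c1 = 6.
Cage i is given, so r1c3 = 2.
Cage o is given, so r2c6 = 5.
Cage n is a single given cell; hence r6c4 = 4.
Cage a has product 48, which forces r5c6 = 4.
Cage m needs two cells with quotient 4, which forces r1c5 = 4.
Column 6 now contains 4, which forces r1c6 = 1.
Cage d needs sum 7, so r4c1 = 4.
The only place for 1 in row 4 is r4c5.
Row 4 needs a 3, and only r4c6 is open for it.
3 is placed in column 6; hence r3c6 = 6.
Column 6 now contains 6, which forces r6c6 = 2.
Cage d needs sum 7, leaving r5c1 = 2.
Row 6 already has 2, leaving r6c1 = 1.
Row 6 already has 2, so r6c5 = 6.
Cage e has product 180, leaving r1c2 = 3.
3 is placed in row 1, so r1c4 = 5.
Column 1 already has 2, leaving r2c1 = 3.
Cage e needs product 180, so r2c2 = 4.
3 is placed in row 2, leaving r2c5 = 2.
Cage e needs product 180; hence r3c1 = 5.
2 is placed in column 5, which forces r3c5 = 3.
Column 4 already has 5, which forces r5c4 = 3.
3 is placed in column 5, so r5c5 = 5.
3 is placed in column 2, so r6c2 = 5.
Row 6 already has 5; hence r6c3 = 3.
Cage g's pair has difference 3; hence r3c2 = 1.
Cage g needs two cells with difference 3, so r3c3 = 4.
Row 3 now contains 3, leaving r3c4 = 2.
The 3 cells of cage k must have product 60; hence r4c3 = 5.
Column 4 already has 2, so r4c4 = 6.
Column 2 now contains 1, leaving r5c2 = 6.
Row 5 already has 6, which forces r5c3 = 1.
Column 3 now contains 1; hence r2c3 = 6.
Column 4 already has 6, so r2c4 = 1.
Row 4 already has 6, so r4c2 = 2.

6 3 2 5 4 1 / 3 4 6 1 2 5 / 5 1 4 2 3 6 / 4 2 5 6 1 3 / 2 6 1 3 5 4 / 1 5 3 4 6 2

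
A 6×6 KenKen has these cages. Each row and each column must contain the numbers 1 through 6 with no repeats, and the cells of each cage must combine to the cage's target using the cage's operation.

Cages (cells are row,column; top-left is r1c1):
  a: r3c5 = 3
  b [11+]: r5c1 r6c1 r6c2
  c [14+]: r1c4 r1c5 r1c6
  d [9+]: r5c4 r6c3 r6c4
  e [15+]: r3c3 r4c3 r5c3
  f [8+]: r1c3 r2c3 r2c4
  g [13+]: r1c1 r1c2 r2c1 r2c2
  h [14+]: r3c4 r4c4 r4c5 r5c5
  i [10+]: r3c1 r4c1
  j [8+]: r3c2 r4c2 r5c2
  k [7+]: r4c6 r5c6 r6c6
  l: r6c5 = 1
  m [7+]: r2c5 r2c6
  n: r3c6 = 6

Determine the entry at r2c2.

6

Cage a is a single given cell, leaving r3c5 = 3.
Cage n is a single given cell; hence r3c6 = 6.
Cage l is a single given cell, so r6c5 = 1.
Row 3 now contains 6, leaving r3c1 = 4.
Row 3 now contains 4, leaving r3c3 = 5.
The two cells of cage i must have sum 10; hence r4c1 = 6.
Row 4 already has 6, leaving r4c3 = 4.
Column 3 now contains 4, so r5c3 = 6.
The 4 cells of cage h must have sum 14; hence r3c4 = 2.
Row 3 already has 2, leaving r3c2 = 1.
In row 1, 4 can only go at r1c2, so r1c2 = 4.
The only place for 1 in row 4 is r4c6.
Row 2 needs a 6, and only r2c2 is open for it.
The 3 cells of cage b must have sum 11, leaving r5c1 = 3.
Cage b needs sum 11; hence r6c1 = 5.
Column 2 already has 6, so r6c2 = 3.
Row 6 already has 3; hence r6c3 = 2.
Row 6 now contains 2, so r6c6 = 4.
Cage f has sum 8, which forces r2c4 = 4.
Cage d needs sum 9; hence r5c4 = 1.
4 is placed in column 6, which forces r5c6 = 2.
4 is placed in row 6, so r6c4 = 6.
Cage c has sum 14, so r1c5 = 6.
Cage m needs two cells with sum 7, so r2c5 = 2.
Cage m's pair has sum 7, leaving r2c6 = 5.
Cage j has sum 8, leaving r4c2 = 2.
2 is placed in column 5, leaving r4c5 = 5.
2 is placed in row 5, so r5c2 = 5.
5 is placed in column 5, so r5c5 = 4.
The 4 cells of cage g must have sum 13; hence r1c1 = 2.
Cage c has sum 14, leaving r1c4 = 5.
Column 6 now contains 5, which forces r1c6 = 3.
Row 2 already has 2, leaving r2c1 = 1.
Row 2 already has 1; hence r2c3 = 3.
Row 4 already has 5, leaving r4c4 = 3.
3 is placed in row 1, which forces r1c3 = 1.
The full grid is 2 4 1 5 6 3 / 1 6 3 4 2 5 / 4 1 5 2 3 6 / 6 2 4 3 5 1 / 3 5 6 1 4 2 / 5 3 2 6 1 4.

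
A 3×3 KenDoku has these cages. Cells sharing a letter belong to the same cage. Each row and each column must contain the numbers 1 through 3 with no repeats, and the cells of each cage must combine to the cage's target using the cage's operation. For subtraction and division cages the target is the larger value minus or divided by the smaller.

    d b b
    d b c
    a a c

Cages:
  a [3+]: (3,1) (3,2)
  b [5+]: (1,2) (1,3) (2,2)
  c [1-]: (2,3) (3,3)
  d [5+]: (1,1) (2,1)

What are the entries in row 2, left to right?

In row 3, 3 can only go at (3,3), so (3,3) = 3.
Cage c needs two cells with difference 1, so (2,3) = 2.
Cage d's pair has sum 5, which forces (1,1) = 2.
Cage b needs sum 5, leaving (1,2) = 3.
2 is placed in column 3, which forces (1,3) = 1.
Row 2 now contains 2, leaving (2,1) = 3.
Row 2 now contains 2; hence (2,2) = 1.
2 is placed in column 1, so (3,1) = 1.
1 is placed in column 2, which forces (3,2) = 2.
Filled in: 2 3 1 / 3 1 2 / 1 2 3.

3 1 2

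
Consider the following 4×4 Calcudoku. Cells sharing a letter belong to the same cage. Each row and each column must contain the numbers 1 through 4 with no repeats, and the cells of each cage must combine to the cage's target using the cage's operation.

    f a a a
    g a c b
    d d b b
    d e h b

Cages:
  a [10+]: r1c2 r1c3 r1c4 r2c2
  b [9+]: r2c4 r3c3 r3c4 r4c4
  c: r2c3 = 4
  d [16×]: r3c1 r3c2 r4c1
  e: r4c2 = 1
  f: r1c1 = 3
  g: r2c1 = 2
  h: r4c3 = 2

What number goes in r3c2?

4

Cage f is given, so r1c1 = 3.
Cage g is given, leaving r2c1 = 2.
Cage c is a single given cell, which forces r2c3 = 4.
Column 1 now contains 2, leaving r4c1 = 4.
E is a freebie, so r4c2 = 1.
Cage h is given, so r4c3 = 2.
Row 4 already has 2, so r4c4 = 3.
2 is placed in column 3, which forces r1c3 = 1.
Column 2 already has 1; hence r2c2 = 3.
Column 4 now contains 3, which forces r2c4 = 1.
Column 1 already has 4; hence r3c1 = 1.
The 3 cells of cage d must have product 16, leaving r3c2 = 4.
1 is placed in column 3; hence r3c3 = 3.
Row 3 now contains 4, so r3c4 = 2.
Column 2 now contains 4, leaving r1c2 = 2.
2 is placed in column 4, so r1c4 = 4.
Completed grid: 3 2 1 4 / 2 3 4 1 / 1 4 3 2 / 4 1 2 3.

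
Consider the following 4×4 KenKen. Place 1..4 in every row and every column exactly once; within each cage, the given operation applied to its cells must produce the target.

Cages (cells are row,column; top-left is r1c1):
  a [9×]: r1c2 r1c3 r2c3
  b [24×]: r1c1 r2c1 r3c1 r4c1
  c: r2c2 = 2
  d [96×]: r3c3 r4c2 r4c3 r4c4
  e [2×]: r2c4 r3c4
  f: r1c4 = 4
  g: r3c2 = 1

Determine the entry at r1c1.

Cage a has product 9, so r1c2 = 3.
Cage a has product 9, leaving r1c3 = 1.
F is a freebie, so r1c4 = 4.
Cage c is given, so r2c2 = 2.
Cage a has product 9, leaving r2c3 = 3.
Row 2 already has 2, so r2c4 = 1.
G is a freebie, which forces r3c2 = 1.
Cage d needs product 96, so r3c3 = 4.
1 is placed in column 4, leaving r3c4 = 2.
Column 2 already has 2, so r4c2 = 4.
Column 3 already has 3; hence r4c3 = 2.
2 is placed in column 4, which forces r4c4 = 3.
Row 1 now contains 4, which forces r1c1 = 2.
Row 2 now contains 1; hence r2c1 = 4.
2 is placed in row 3, leaving r3c1 = 3.
Row 4 now contains 3, leaving r4c1 = 1.
Filled in: 2 3 1 4 / 4 2 3 1 / 3 1 4 2 / 1 4 2 3.

2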